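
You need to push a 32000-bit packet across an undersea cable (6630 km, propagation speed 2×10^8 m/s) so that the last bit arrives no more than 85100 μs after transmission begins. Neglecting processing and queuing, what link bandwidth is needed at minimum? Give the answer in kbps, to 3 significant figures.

Propagation delay = 6630000 / 200000000 = 33150 μs.
Transmission budget = 85100 − 33150 = 51950 μs.
R ≥ L / t_tx = 32000 bits / 0.05195 s = 616 kbps.

616 kbps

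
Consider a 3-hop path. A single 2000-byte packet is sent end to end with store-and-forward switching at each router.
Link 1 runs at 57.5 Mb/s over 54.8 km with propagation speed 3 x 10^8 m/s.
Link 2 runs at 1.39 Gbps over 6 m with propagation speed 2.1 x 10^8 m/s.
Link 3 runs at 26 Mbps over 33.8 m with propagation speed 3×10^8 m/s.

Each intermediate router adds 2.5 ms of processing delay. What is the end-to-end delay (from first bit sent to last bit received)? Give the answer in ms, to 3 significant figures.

L = 2000 × 8 = 16000 bits.
Transmission delays (L/R per hop): 0.278261, 0.0115108, 0.615385 ms; sum = 0.905156 ms.
Propagation delays (d/s per hop): 0.182667, 2.85714e-05, 0.000112667 ms; sum = 0.182808 ms.
Processing at 2 router(s): 2 × 2.5 ms = 5 ms.
End-to-end = 6.09 ms.

6.09 ms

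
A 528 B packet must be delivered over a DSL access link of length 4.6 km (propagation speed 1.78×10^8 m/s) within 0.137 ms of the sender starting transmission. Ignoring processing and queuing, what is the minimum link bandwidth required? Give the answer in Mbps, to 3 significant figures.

L = 4224 bits.
Propagation delay = 4600 / 178000000 = 0.0258427 ms.
Transmission budget = 0.137 − 0.0258427 = 0.111157 ms.
R ≥ L / t_tx = 4224 bits / 0.000111157 s = 38.0 Mbps.

38.0 Mbps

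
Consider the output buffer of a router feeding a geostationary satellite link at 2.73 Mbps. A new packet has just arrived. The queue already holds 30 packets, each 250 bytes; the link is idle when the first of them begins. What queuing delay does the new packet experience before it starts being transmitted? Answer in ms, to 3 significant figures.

Each queued packet: L/R = 2000/2730000 = 0.732601 ms.
30 queued → 21.978 ms.
Queuing delay = 22.0 ms.

22.0 ms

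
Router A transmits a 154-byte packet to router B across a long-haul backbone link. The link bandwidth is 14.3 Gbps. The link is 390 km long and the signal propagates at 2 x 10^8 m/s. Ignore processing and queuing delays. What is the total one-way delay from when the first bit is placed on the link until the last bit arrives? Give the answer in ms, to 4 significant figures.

L = 154 × 8 = 1232 bits.
Transmission delay = L/R = 1232 / 14300000000 = 8.61538e-05 ms.
Propagation delay = d/s = 390000 m / 200000000 m/s = 1.95 ms.
Total = 1.950 ms.

1.950 ms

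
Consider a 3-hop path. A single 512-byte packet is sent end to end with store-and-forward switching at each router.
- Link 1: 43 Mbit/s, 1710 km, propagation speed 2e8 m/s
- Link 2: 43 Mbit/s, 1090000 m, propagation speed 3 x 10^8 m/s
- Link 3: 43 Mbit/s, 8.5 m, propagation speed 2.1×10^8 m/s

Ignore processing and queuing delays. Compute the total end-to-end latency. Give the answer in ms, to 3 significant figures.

L = 512 × 8 = 4096 bits.
Transmission delay per hop = L/R = 4096/43000000 = 0.0952558 ms; 3 hops → 0.285767 ms.
Propagation delays (d/s per hop): 8.55, 3.63333, 4.04762e-05 ms; sum = 12.1834 ms.
End-to-end = 12.5 ms.

12.5 ms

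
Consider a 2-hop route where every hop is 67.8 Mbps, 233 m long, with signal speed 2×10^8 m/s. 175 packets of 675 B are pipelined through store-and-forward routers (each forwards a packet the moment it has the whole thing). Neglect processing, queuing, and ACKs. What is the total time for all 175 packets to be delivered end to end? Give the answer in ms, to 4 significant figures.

14.02 ms

Per-hop transmission t_tx = L/R = 5400/67800000 = 0.079646 ms.
Per-hop propagation t_prop = 233/200000000 = 0.001165 ms.
Pipeline fill: first packet needs 2·t_tx to clear all hops; remaining 174 packets each add one t_tx.
Total = (2+175-1)·t_tx + 2·t_prop = 176·0.079646 + 2·0.001165 = 14.02 ms.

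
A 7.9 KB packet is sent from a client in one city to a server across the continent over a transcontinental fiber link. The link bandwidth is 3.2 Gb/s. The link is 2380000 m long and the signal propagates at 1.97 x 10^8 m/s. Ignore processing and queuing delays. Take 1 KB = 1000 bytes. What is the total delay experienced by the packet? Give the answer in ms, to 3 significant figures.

12.1 ms

L = 63200 bits.
Transmission delay = L/R = 63200 / 3200000000 = 0.01975 ms.
Propagation delay = d/s = 2380000 m / 197000000 m/s = 12.0812 ms.
Total = 12.1 ms.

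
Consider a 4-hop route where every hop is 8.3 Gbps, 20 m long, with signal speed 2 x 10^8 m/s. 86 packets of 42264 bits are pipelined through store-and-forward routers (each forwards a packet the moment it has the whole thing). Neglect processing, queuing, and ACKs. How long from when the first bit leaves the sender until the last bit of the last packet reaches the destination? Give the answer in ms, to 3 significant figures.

Per-hop transmission t_tx = L/R = 42264/8.3e+09 = 0.00509205 ms.
Per-hop propagation t_prop = 20/200000000 = 0.0001 ms.
Pipeline fill: first packet needs 4·t_tx to clear all hops; remaining 85 packets each add one t_tx.
Total = (4+86-1)·t_tx + 4·t_prop = 89·0.00509205 + 4·0.0001 = 0.454 ms.

0.454 ms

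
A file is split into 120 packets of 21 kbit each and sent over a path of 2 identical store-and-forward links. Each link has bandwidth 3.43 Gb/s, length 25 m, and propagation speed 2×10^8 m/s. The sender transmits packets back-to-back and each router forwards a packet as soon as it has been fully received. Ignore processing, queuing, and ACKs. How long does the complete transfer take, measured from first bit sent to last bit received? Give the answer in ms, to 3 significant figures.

0.741 ms

Per-hop transmission t_tx = L/R = 21000/3430000000 = 0.00612245 ms.
Per-hop propagation t_prop = 25/200000000 = 0.000125 ms.
Pipeline fill: first packet needs 2·t_tx to clear all hops; remaining 119 packets each add one t_tx.
Total = (2+120-1)·t_tx + 2·t_prop = 121·0.00612245 + 2·0.000125 = 0.741 ms.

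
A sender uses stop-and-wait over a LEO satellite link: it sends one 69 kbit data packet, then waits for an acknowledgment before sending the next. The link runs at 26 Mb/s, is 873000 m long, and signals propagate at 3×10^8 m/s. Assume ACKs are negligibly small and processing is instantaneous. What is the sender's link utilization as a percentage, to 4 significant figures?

t_tx = L/R = 69000/26000000 = 0.00265385 s.
t_prop = 873000/300000000 = 0.00291 s; RTT = 0.00582 s.
Cycle = t_tx + RTT = 0.00847385 s.
Utilization = t_tx / cycle = 0.00265385/0.00847385 = 31.32 %.

31.32 %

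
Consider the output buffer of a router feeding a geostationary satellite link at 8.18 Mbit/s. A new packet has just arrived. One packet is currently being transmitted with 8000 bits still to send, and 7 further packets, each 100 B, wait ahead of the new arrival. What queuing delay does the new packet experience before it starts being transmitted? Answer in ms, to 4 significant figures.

Each queued packet: L/R = 800/8180000 = 0.0977995 ms.
7 queued → 0.684597 ms.
Plus remaining 8000 bits of current packet: 0.977995 ms.
Queuing delay = 1.663 ms.

1.663 ms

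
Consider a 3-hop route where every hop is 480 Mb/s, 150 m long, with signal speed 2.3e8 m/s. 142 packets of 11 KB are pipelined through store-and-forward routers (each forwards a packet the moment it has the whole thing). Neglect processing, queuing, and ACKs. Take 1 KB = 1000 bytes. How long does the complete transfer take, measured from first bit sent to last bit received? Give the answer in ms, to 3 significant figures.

Per-hop transmission t_tx = L/R = 88000/480000000 = 0.183333 ms.
Per-hop propagation t_prop = 150/2.3e+08 = 0.000652174 ms.
Pipeline fill: first packet needs 3·t_tx to clear all hops; remaining 141 packets each add one t_tx.
Total = (3+142-1)·t_tx + 3·t_prop = 144·0.183333 + 3·0.000652174 = 26.4 ms.

26.4 ms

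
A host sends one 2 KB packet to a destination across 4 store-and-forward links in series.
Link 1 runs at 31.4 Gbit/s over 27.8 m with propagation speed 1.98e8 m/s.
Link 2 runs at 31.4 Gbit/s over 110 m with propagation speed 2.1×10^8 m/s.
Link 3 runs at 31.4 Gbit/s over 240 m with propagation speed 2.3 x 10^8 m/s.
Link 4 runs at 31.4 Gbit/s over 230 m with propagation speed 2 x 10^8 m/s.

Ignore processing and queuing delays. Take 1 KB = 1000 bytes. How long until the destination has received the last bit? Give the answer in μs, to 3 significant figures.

4.90 μs

L = 16000 bits.
Transmission delay per hop = L/R = 16000/31400000000 = 0.509554 μs; 4 hops → 2.03822 μs.
Propagation delays (d/s per hop): 0.140404, 0.52381, 1.04348, 1.15 μs; sum = 2.85769 μs.
End-to-end = 4.90 μs.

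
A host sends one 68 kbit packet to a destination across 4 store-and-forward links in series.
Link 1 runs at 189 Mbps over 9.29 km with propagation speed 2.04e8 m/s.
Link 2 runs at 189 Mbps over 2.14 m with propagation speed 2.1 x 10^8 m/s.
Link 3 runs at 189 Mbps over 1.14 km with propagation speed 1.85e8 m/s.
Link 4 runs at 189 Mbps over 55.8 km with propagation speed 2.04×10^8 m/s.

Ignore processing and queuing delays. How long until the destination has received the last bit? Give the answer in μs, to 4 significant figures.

L = 68000 bits.
Transmission delay per hop = L/R = 68000/189000000 = 359.788 μs; 4 hops → 1439.15 μs.
Propagation delays (d/s per hop): 45.5392, 0.0101905, 6.16216, 273.529 μs; sum = 325.241 μs.
End-to-end = 1764 μs.

1764 μs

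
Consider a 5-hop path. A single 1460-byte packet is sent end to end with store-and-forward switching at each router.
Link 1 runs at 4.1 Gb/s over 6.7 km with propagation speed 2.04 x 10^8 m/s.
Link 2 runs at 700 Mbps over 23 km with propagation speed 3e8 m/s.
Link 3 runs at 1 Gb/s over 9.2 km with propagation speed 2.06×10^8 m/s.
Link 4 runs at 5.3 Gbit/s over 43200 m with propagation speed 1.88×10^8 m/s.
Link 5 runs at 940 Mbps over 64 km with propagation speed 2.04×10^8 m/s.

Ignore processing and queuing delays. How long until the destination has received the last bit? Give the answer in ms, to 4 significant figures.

L = 1460 × 8 = 11680 bits.
Transmission delays (L/R per hop): 0.00284878, 0.0166857, 0.01168, 0.00220377, 0.0124255 ms; sum = 0.0458438 ms.
Propagation delays (d/s per hop): 0.0328431, 0.0766667, 0.0446602, 0.229787, 0.313725 ms; sum = 0.697683 ms.
End-to-end = 0.7435 ms.

0.7435 ms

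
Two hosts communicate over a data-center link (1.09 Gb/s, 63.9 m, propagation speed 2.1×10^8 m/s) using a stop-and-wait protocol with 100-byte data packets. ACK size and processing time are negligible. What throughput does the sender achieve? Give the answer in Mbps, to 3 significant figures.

596 Mbps

t_tx = L/R = 800/1090000000 = 7.33945e-07 s.
t_prop = 63.9/210000000 = 3.04286e-07 s; RTT = 6.08571e-07 s.
Cycle = t_tx + RTT = 1.34252e-06 s.
Throughput = L / cycle = 800 / 1.34252e-06 = 596 Mbps.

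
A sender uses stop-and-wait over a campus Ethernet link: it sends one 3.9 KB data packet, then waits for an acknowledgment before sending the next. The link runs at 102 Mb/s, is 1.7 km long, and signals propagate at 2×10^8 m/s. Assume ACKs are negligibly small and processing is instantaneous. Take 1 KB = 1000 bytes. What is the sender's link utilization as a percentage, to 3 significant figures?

t_tx = L/R = 31200/102000000 = 0.000305882 s.
t_prop = 1700/200000000 = 8.5e-06 s; RTT = 1.7e-05 s.
Cycle = t_tx + RTT = 0.000322882 s.
Utilization = t_tx / cycle = 0.000305882/0.000322882 = 94.7 %.

94.7 %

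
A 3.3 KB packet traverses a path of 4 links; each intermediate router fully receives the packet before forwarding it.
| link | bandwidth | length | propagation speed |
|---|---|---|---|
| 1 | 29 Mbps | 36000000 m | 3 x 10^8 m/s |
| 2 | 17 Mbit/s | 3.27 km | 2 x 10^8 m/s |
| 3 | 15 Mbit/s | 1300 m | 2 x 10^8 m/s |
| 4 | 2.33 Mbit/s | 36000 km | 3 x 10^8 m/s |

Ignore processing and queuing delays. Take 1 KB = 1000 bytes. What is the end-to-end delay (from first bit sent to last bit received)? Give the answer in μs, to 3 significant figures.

256000 μs

L = 26400 bits.
Transmission delays (L/R per hop): 910.345, 1552.94, 1760, 11330.5 μs; sum = 15553.8 μs.
Propagation delays (d/s per hop): 120000, 16.35, 6.5, 120000 μs; sum = 240023 μs.
End-to-end = 256000 μs.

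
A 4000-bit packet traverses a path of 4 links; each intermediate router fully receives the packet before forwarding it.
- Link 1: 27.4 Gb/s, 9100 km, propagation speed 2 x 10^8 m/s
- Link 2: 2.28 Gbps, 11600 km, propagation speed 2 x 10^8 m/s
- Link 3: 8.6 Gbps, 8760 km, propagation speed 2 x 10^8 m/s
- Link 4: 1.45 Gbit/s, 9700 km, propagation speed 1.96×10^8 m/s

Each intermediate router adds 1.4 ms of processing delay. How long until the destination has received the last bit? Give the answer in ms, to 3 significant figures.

201 ms

Transmission delays (L/R per hop): 0.000145985, 0.00175439, 0.000465116, 0.00275862 ms; sum = 0.00512411 ms.
Propagation delays (d/s per hop): 45.5, 58, 43.8, 49.4898 ms; sum = 196.79 ms.
Processing at 3 router(s): 3 × 1.4 ms = 4.2 ms.
End-to-end = 201 ms.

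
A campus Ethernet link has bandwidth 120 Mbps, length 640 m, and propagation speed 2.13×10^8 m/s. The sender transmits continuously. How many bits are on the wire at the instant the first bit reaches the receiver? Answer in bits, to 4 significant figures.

360.6 bits

Propagation delay = 640 / 213000000 = 3.00469e-06 s.
BDP = R × t_prop = 120000000 × 3.00469e-06 = 360.563 bits.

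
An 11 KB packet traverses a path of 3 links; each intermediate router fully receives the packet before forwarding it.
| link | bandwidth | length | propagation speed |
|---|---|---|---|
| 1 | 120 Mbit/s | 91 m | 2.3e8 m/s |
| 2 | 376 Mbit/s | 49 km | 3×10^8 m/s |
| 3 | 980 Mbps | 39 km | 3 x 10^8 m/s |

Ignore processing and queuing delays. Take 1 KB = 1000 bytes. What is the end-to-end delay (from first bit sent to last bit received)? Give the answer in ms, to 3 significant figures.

1.35 ms

L = 88000 bits.
Transmission delays (L/R per hop): 0.733333, 0.234043, 0.0897959 ms; sum = 1.05717 ms.
Propagation delays (d/s per hop): 0.000395652, 0.163333, 0.13 ms; sum = 0.293729 ms.
End-to-end = 1.35 ms.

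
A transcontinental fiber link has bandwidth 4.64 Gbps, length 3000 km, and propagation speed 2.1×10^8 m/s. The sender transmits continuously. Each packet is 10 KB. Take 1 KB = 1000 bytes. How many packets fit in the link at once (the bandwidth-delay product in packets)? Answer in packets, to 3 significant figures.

Propagation delay = 3000000 / 210000000 = 0.0142857 s.
BDP = R × t_prop = 4640000000 × 0.0142857 = 66285700 bits.
In packets of 80000 bits: 829 packets.

829 packets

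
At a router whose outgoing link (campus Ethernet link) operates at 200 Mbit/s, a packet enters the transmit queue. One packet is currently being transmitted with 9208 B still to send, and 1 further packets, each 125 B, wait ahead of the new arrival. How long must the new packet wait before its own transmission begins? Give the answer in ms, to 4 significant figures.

Each queued packet: L/R = 1000/200000000 = 0.005 ms.
1 queued → 0.005 ms.
Plus remaining 73664 bits of current packet: 0.36832 ms.
Queuing delay = 0.3733 ms.

0.3733 ms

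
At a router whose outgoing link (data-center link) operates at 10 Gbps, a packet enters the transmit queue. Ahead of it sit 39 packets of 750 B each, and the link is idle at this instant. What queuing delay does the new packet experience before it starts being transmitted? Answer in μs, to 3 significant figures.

23.4 μs

Each queued packet: L/R = 6000/10000000000 = 0.6 μs.
39 queued → 23.4 μs.
Queuing delay = 23.4 μs.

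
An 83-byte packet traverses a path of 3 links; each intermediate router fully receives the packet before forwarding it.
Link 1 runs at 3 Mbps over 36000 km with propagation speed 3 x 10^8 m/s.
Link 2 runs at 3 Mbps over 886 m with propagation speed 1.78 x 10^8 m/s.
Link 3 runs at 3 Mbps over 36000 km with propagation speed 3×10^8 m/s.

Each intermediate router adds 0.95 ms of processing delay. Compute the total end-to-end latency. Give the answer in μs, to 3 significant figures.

L = 83 × 8 = 664 bits.
Transmission delay per hop = L/R = 664/3000000 = 221.333 μs; 3 hops → 664 μs.
Propagation delays (d/s per hop): 120000, 4.97753, 120000 μs; sum = 240005 μs.
Processing at 2 router(s): 2 × 0.95 ms = 1900 μs.
End-to-end = 243000 μs.

243000 μs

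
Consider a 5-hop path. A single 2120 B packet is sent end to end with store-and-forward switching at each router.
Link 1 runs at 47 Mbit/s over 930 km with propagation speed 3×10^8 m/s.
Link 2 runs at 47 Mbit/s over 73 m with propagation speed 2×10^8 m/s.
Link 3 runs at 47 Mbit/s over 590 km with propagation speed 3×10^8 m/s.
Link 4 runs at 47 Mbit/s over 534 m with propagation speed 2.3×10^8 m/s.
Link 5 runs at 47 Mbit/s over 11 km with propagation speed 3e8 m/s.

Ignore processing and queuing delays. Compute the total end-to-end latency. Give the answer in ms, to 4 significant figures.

L = 2120 × 8 = 16960 bits.
Transmission delay per hop = L/R = 16960/47000000 = 0.360851 ms; 5 hops → 1.80426 ms.
Propagation delays (d/s per hop): 3.1, 0.000365, 1.96667, 0.00232174, 0.0366667 ms; sum = 5.10602 ms.
End-to-end = 6.910 ms.

6.910 ms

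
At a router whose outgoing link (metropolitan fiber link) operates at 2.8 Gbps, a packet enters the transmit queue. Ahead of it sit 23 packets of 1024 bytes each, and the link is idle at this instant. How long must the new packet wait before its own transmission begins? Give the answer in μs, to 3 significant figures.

Each queued packet: L/R = 8192/2800000000 = 2.92571 μs.
23 queued → 67.2914 μs.
Queuing delay = 67.3 μs.

67.3 μs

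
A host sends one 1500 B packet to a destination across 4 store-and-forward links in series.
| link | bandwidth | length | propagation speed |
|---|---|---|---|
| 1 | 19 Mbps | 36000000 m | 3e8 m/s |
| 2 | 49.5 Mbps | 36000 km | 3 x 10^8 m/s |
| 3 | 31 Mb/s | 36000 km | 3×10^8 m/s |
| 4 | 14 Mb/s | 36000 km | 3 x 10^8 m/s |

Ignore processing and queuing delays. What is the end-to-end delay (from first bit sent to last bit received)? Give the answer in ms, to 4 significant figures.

L = 1500 × 8 = 12000 bits.
Transmission delays (L/R per hop): 0.631579, 0.242424, 0.387097, 0.857143 ms; sum = 2.11824 ms.
Propagation delays (d/s per hop): 120, 120, 120, 120 ms; sum = 480 ms.
End-to-end = 482.1 ms.

482.1 ms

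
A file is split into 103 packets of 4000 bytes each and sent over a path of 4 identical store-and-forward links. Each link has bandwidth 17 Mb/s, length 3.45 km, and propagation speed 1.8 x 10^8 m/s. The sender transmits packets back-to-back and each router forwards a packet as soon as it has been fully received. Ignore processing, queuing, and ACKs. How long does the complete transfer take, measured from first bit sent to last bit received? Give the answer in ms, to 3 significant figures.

200 ms

Per-hop transmission t_tx = L/R = 32000/17000000 = 1.88235 ms.
Per-hop propagation t_prop = 3450/180000000 = 0.0191667 ms.
Pipeline fill: first packet needs 4·t_tx to clear all hops; remaining 102 packets each add one t_tx.
Total = (4+103-1)·t_tx + 4·t_prop = 106·1.88235 + 4·0.0191667 = 200 ms.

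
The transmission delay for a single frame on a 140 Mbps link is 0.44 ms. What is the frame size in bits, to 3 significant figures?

L = R × t_tx = 140000000 b/s × 0.00044 s = 61600 bits.

61600 bits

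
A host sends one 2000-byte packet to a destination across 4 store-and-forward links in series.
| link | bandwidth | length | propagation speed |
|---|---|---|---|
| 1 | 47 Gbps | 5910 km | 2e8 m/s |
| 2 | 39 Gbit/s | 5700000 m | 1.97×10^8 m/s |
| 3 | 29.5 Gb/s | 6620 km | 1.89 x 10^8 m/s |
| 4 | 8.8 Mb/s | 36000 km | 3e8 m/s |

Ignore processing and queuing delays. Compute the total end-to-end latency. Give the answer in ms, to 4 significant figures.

215.3 ms

L = 2000 × 8 = 16000 bits.
Transmission delays (L/R per hop): 0.000340426, 0.000410256, 0.000542373, 1.81818 ms; sum = 1.81947 ms.
Propagation delays (d/s per hop): 29.55, 28.934, 35.0265, 120 ms; sum = 213.51 ms.
End-to-end = 215.3 ms.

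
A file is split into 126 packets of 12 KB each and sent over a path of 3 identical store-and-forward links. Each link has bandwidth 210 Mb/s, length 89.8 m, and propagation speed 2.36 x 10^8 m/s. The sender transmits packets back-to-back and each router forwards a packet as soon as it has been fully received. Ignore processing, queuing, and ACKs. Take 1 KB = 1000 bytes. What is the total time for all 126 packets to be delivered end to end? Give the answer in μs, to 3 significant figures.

Per-hop transmission t_tx = L/R = 96000/210000000 = 457.143 μs.
Per-hop propagation t_prop = 89.8/236000000 = 0.380508 μs.
Pipeline fill: first packet needs 3·t_tx to clear all hops; remaining 125 packets each add one t_tx.
Total = (3+126-1)·t_tx + 3·t_prop = 128·457.143 + 3·0.380508 = 58500 μs.

58500 μs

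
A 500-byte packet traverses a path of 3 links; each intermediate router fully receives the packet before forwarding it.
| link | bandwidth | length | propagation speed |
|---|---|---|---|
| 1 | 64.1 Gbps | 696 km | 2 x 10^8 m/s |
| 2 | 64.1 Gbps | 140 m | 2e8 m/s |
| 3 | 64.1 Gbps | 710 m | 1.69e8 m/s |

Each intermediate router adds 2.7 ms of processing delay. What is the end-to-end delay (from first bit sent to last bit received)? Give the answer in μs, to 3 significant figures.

L = 500 × 8 = 4000 bits.
Transmission delay per hop = L/R = 4000/6.41e+10 = 0.0624025 μs; 3 hops → 0.187207 μs.
Propagation delays (d/s per hop): 3480, 0.7, 4.20118 μs; sum = 3484.9 μs.
Processing at 2 router(s): 2 × 2.7 ms = 5400 μs.
End-to-end = 8890 μs.

8890 μs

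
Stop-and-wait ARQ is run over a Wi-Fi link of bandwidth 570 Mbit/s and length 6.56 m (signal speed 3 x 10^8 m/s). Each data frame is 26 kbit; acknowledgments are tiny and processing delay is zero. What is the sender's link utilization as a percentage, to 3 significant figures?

99.9 %

t_tx = L/R = 26000/570000000 = 4.5614e-05 s.
t_prop = 6.56/300000000 = 2.18667e-08 s; RTT = 4.37333e-08 s.
Cycle = t_tx + RTT = 4.56578e-05 s.
Utilization = t_tx / cycle = 4.5614e-05/4.56578e-05 = 99.9 %.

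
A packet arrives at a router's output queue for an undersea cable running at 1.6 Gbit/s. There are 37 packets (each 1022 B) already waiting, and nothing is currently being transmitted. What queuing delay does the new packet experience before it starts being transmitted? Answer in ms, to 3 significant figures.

0.189 ms

Each queued packet: L/R = 8176/1600000000 = 0.00511 ms.
37 queued → 0.18907 ms.
Queuing delay = 0.189 ms.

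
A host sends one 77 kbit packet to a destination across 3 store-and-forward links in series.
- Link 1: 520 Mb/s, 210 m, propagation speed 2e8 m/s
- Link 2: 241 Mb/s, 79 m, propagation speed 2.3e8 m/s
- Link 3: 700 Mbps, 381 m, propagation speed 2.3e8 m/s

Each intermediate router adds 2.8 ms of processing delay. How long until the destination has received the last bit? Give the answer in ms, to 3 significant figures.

L = 77000 bits.
Transmission delays (L/R per hop): 0.148077, 0.319502, 0.11 ms; sum = 0.577579 ms.
Propagation delays (d/s per hop): 0.00105, 0.000343478, 0.00165652 ms; sum = 0.00305 ms.
Processing at 2 router(s): 2 × 2.8 ms = 5.6 ms.
End-to-end = 6.18 ms.

6.18 ms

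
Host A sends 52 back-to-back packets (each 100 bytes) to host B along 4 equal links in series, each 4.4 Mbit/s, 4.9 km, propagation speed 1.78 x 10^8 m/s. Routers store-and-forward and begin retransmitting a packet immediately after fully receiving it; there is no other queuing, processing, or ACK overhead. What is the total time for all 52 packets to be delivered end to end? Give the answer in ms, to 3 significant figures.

10.1 ms

Per-hop transmission t_tx = L/R = 800/4400000 = 0.181818 ms.
Per-hop propagation t_prop = 4900/178000000 = 0.0275281 ms.
Pipeline fill: first packet needs 4·t_tx to clear all hops; remaining 51 packets each add one t_tx.
Total = (4+52-1)·t_tx + 4·t_prop = 55·0.181818 + 4·0.0275281 = 10.1 ms.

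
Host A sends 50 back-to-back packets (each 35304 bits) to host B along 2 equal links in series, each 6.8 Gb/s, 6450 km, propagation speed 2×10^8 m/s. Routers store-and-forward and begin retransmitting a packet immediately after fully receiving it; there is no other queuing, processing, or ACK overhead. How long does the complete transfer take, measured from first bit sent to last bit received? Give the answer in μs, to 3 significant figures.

64800 μs

Per-hop transmission t_tx = L/R = 35304/6800000000 = 5.19176 μs.
Per-hop propagation t_prop = 6450000/200000000 = 32250 μs.
Pipeline fill: first packet needs 2·t_tx to clear all hops; remaining 49 packets each add one t_tx.
Total = (2+50-1)·t_tx + 2·t_prop = 51·5.19176 + 2·32250 = 64800 μs.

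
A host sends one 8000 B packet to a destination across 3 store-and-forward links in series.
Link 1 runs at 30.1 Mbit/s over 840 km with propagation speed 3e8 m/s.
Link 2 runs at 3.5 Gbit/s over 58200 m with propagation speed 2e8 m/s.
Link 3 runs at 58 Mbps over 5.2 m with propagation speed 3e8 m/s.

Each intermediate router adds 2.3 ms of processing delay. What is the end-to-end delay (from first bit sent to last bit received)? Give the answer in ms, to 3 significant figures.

10.9 ms

L = 8000 × 8 = 64000 bits.
Transmission delays (L/R per hop): 2.12625, 0.0182857, 1.10345 ms; sum = 3.24798 ms.
Propagation delays (d/s per hop): 2.8, 0.291, 1.73333e-05 ms; sum = 3.09102 ms.
Processing at 2 router(s): 2 × 2.3 ms = 4.6 ms.
End-to-end = 10.9 ms.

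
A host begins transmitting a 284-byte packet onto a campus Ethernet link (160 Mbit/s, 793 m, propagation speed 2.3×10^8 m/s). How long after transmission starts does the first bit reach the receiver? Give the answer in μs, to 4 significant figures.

3.448 μs

First bit experiences only propagation delay: d/s = 793/2.3e+08 = 3.448 μs.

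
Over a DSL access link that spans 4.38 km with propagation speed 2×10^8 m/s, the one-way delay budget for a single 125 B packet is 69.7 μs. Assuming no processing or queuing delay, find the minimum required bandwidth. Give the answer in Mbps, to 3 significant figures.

20.9 Mbps

L = 1000 bits.
Propagation delay = 4380 / 200000000 = 21.9 μs.
Transmission budget = 69.7 − 21.9 = 47.8 μs.
R ≥ L / t_tx = 1000 bits / 4.78e-05 s = 20.9 Mbps.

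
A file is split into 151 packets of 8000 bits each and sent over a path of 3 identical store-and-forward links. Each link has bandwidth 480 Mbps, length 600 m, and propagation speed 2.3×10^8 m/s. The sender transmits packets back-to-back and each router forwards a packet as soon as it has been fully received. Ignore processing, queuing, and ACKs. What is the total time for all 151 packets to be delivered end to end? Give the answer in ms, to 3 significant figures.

Per-hop transmission t_tx = L/R = 8000/480000000 = 0.0166667 ms.
Per-hop propagation t_prop = 600/2.3e+08 = 0.0026087 ms.
Pipeline fill: first packet needs 3·t_tx to clear all hops; remaining 150 packets each add one t_tx.
Total = (3+151-1)·t_tx + 3·t_prop = 153·0.0166667 + 3·0.0026087 = 2.56 ms.

2.56 ms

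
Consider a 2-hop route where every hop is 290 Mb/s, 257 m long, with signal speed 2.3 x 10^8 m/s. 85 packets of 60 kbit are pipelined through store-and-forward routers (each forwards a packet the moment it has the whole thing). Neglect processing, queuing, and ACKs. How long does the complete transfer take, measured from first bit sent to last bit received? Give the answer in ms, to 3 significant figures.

17.8 ms

Per-hop transmission t_tx = L/R = 60000/290000000 = 0.206897 ms.
Per-hop propagation t_prop = 257/2.3e+08 = 0.00111739 ms.
Pipeline fill: first packet needs 2·t_tx to clear all hops; remaining 84 packets each add one t_tx.
Total = (2+85-1)·t_tx + 2·t_prop = 86·0.206897 + 2·0.00111739 = 17.8 ms.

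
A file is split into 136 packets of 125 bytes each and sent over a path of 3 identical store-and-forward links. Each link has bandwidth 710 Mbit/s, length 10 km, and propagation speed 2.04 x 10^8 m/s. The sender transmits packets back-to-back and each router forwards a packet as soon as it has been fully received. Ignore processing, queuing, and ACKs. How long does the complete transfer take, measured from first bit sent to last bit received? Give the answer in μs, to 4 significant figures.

Per-hop transmission t_tx = L/R = 1000/710000000 = 1.40845 μs.
Per-hop propagation t_prop = 10000/204000000 = 49.0196 μs.
Pipeline fill: first packet needs 3·t_tx to clear all hops; remaining 135 packets each add one t_tx.
Total = (3+136-1)·t_tx + 3·t_prop = 138·1.40845 + 3·49.0196 = 341.4 μs.

341.4 μs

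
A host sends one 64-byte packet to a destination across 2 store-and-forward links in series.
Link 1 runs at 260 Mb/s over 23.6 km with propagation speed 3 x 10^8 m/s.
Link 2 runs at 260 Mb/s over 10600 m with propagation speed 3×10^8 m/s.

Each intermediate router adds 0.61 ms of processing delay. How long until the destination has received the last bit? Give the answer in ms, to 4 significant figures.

L = 64 × 8 = 512 bits.
Transmission delay per hop = L/R = 512/260000000 = 0.00196923 ms; 2 hops → 0.00393846 ms.
Propagation delays (d/s per hop): 0.0786667, 0.0353333 ms; sum = 0.114 ms.
Processing at 1 router(s): 1 × 0.61 ms = 0.61 ms.
End-to-end = 0.7279 ms.

0.7279 ms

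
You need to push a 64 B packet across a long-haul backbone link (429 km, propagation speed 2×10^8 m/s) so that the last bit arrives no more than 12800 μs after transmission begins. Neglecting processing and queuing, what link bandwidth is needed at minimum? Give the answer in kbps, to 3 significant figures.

48.1 kbps

L = 512 bits.
Propagation delay = 429000 / 200000000 = 2145 μs.
Transmission budget = 12800 − 2145 = 10655 μs.
R ≥ L / t_tx = 512 bits / 0.010655 s = 48.1 kbps.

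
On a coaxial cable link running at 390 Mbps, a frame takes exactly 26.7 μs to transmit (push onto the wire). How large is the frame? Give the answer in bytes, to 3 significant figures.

L = R × t_tx = 390000000 b/s × 2.67e-05 s = 10413 bits.
In bytes: 10413 / 8 = 1300 bytes.

1300 bytes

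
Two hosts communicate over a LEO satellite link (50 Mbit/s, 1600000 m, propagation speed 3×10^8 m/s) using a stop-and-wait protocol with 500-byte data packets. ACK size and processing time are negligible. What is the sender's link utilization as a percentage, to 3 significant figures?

0.744 %

t_tx = L/R = 4000/50000000 = 8e-05 s.
t_prop = 1600000/300000000 = 0.00533333 s; RTT = 0.0106667 s.
Cycle = t_tx + RTT = 0.0107467 s.
Utilization = t_tx / cycle = 8e-05/0.0107467 = 0.744 %.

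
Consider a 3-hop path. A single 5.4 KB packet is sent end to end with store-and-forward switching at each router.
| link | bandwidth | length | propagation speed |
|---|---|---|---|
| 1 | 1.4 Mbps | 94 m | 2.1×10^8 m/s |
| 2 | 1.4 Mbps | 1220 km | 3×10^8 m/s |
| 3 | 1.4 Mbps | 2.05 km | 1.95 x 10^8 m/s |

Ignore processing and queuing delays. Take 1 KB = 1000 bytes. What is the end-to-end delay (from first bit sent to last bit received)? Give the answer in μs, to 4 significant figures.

96650 μs

L = 43200 bits.
Transmission delay per hop = L/R = 43200/1400000 = 30857.1 μs; 3 hops → 92571.4 μs.
Propagation delays (d/s per hop): 0.447619, 4066.67, 10.5128 μs; sum = 4077.63 μs.
End-to-end = 96650 μs.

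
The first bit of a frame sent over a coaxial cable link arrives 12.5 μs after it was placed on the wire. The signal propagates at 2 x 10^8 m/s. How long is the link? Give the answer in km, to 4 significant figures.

d = s × t_prop = 200000000 × 1.25e-05 = 2.500 km.

2.500 km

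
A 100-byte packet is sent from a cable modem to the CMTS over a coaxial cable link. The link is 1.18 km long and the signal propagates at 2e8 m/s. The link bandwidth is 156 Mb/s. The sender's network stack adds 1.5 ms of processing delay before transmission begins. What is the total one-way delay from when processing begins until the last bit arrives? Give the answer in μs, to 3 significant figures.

L = 100 × 8 = 800 bits.
Transmission delay = L/R = 800 / 156000000 = 5.12821 μs.
Propagation delay = d/s = 1180 m / 200000000 m/s = 5.9 μs.
Plus processing delay 1.5 ms = 1500 μs.
Total = 1510 μs.

1510 μs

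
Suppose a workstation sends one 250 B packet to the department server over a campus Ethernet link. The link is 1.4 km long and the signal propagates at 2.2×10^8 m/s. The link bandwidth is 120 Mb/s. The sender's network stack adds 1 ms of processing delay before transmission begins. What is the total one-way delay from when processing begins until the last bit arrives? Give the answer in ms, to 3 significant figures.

1.02 ms

L = 250 × 8 = 2000 bits.
Transmission delay = L/R = 2000 / 120000000 = 0.0166667 ms.
Propagation delay = d/s = 1400 m / 2.2e+08 m/s = 0.00636364 ms.
Plus processing delay 1 ms = 1 ms.
Total = 1.02 ms.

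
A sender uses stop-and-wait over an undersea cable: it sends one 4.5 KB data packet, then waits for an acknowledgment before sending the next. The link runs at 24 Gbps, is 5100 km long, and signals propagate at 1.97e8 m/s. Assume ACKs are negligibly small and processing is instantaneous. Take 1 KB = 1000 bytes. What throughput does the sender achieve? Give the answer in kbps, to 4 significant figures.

t_tx = L/R = 36000/24000000000 = 1.5e-06 s.
t_prop = 5100000/197000000 = 0.0258883 s; RTT = 0.0517766 s.
Cycle = t_tx + RTT = 0.0517781 s.
Throughput = L / cycle = 36000 / 0.0517781 = 695.3 kbps.

695.3 kbps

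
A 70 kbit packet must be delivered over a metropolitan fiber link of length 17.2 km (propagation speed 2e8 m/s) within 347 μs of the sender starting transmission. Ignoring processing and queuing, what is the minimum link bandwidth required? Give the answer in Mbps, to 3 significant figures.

Propagation delay = 17200 / 200000000 = 86 μs.
Transmission budget = 347 − 86 = 261 μs.
R ≥ L / t_tx = 70000 bits / 0.000261 s = 268 Mbps.

268 Mbps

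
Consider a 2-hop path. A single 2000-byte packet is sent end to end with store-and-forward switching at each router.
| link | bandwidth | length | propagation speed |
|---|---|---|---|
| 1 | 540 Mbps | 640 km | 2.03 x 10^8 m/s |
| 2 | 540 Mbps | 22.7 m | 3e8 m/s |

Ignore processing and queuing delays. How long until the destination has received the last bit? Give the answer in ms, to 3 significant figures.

3.21 ms

L = 2000 × 8 = 16000 bits.
Transmission delay per hop = L/R = 16000/540000000 = 0.0296296 ms; 2 hops → 0.0592593 ms.
Propagation delays (d/s per hop): 3.15271, 7.56667e-05 ms; sum = 3.15279 ms.
End-to-end = 3.21 ms.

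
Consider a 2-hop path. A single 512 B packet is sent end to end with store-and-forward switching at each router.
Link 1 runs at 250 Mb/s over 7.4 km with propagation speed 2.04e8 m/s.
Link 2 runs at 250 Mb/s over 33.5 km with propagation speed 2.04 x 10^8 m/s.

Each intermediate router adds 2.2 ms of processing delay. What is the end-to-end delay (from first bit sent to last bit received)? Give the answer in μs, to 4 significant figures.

2433 μs

L = 512 × 8 = 4096 bits.
Transmission delay per hop = L/R = 4096/250000000 = 16.384 μs; 2 hops → 32.768 μs.
Propagation delays (d/s per hop): 36.2745, 164.216 μs; sum = 200.49 μs.
Processing at 1 router(s): 1 × 2.2 ms = 2200 μs.
End-to-end = 2433 μs.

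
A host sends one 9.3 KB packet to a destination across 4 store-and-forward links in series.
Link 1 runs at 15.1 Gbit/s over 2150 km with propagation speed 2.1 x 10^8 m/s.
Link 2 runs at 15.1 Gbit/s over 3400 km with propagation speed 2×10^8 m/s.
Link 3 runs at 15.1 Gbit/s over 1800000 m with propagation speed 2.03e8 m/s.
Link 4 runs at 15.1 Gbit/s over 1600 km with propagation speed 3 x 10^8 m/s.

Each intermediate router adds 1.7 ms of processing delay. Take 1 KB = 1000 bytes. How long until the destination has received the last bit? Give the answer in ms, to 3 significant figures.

L = 74400 bits.
Transmission delay per hop = L/R = 74400/15100000000 = 0.00492715 ms; 4 hops → 0.0197086 ms.
Propagation delays (d/s per hop): 10.2381, 17, 8.867, 5.33333 ms; sum = 41.4384 ms.
Processing at 3 router(s): 3 × 1.7 ms = 5.1 ms.
End-to-end = 46.6 ms.

46.6 ms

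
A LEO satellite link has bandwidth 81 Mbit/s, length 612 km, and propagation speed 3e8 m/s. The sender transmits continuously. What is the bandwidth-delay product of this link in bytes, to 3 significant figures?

Propagation delay = 612000 / 300000000 = 0.00204 s.
BDP = R × t_prop = 81000000 × 0.00204 = 165240 bits.
In bytes: 165240/8 = 20700 bytes.

20700 bytes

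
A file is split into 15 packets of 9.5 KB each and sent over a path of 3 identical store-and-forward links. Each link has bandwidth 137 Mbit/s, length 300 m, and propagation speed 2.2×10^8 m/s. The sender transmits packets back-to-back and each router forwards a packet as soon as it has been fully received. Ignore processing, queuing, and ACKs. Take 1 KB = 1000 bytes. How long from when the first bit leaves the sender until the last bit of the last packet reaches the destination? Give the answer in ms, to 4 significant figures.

Per-hop transmission t_tx = L/R = 76000/137000000 = 0.554745 ms.
Per-hop propagation t_prop = 300/2.2e+08 = 0.00136364 ms.
Pipeline fill: first packet needs 3·t_tx to clear all hops; remaining 14 packets each add one t_tx.
Total = (3+15-1)·t_tx + 3·t_prop = 17·0.554745 + 3·0.00136364 = 9.435 ms.

9.435 ms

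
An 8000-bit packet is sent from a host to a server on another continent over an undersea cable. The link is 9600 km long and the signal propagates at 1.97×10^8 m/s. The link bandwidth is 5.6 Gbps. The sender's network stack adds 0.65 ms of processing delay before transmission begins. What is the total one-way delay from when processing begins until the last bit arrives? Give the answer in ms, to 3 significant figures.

49.4 ms

Transmission delay = L/R = 8000 / 5600000000 = 0.00142857 ms.
Propagation delay = d/s = 9600000 m / 197000000 m/s = 48.731 ms.
Plus processing delay 0.65 ms = 0.65 ms.
Total = 49.4 ms.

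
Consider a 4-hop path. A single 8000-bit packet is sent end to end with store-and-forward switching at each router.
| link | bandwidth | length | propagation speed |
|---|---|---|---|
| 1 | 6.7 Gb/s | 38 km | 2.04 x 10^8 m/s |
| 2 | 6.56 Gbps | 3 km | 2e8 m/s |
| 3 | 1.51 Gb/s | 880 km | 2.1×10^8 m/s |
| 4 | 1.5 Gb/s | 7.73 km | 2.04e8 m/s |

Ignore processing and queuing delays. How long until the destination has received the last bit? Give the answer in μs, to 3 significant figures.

Transmission delays (L/R per hop): 1.19403, 1.21951, 5.29801, 5.33333 μs; sum = 13.0449 μs.
Propagation delays (d/s per hop): 186.275, 15, 4190.48, 37.8922 μs; sum = 4429.64 μs.
End-to-end = 4440 μs.

4440 μs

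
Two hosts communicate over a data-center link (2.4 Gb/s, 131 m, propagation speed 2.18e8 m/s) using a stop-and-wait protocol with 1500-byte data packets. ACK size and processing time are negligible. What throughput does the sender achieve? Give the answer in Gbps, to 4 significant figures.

t_tx = L/R = 12000/2400000000 = 5e-06 s.
t_prop = 131/2.18e+08 = 6.00917e-07 s; RTT = 1.20183e-06 s.
Cycle = t_tx + RTT = 6.20183e-06 s.
Throughput = L / cycle = 12000 / 6.20183e-06 = 1.935 Gbps.

1.935 Gbps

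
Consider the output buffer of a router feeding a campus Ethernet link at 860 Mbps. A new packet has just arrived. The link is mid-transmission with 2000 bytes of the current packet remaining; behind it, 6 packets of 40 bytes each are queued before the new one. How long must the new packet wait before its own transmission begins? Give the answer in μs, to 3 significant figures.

Each queued packet: L/R = 320/860000000 = 0.372093 μs.
6 queued → 2.23256 μs.
Plus remaining 16000 bits of current packet: 18.6047 μs.
Queuing delay = 20.8 μs.

20.8 μs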